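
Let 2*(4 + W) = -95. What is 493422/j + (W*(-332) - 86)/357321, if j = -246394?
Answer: -86059193867/44020875237 ≈ -1.9550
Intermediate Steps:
W = -103/2 (W = -4 + (1/2)*(-95) = -4 - 95/2 = -103/2 ≈ -51.500)
493422/j + (W*(-332) - 86)/357321 = 493422/(-246394) + (-103/2*(-332) - 86)/357321 = 493422*(-1/246394) + (17098 - 86)*(1/357321) = -246711/123197 + 17012*(1/357321) = -246711/123197 + 17012/357321 = -86059193867/44020875237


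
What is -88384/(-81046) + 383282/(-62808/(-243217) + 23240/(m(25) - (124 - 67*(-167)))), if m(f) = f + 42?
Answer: -10620618141545222437/50106935798794 ≈ -2.1196e+5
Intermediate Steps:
m(f) = 42 + f
-88384/(-81046) + 383282/(-62808/(-243217) + 23240/(m(25) - (124 - 67*(-167)))) = -88384/(-81046) + 383282/(-62808/(-243217) + 23240/((42 + 25) - (124 - 67*(-167)))) = -88384*(-1/81046) + 383282/(-62808*(-1/243217) + 23240/(67 - (124 + 11189))) = 44192/40523 + 383282/(62808/243217 + 23240/(67 - 1*11313)) = 44192/40523 + 383282/(62808/243217 + 23240/(67 - 11313)) = 44192/40523 + 383282/(62808/243217 + 23240/(-11246)) = 44192/40523 + 383282/(62808/243217 + 23240*(-1/11246)) = 44192/40523 + 383282/(62808/243217 - 11620/5623) = 44192/40523 + 383282/(-2473012156/1367609191) = 44192/40523 + 383282*(-1367609191/2473012156) = 44192/40523 - 262089992972431/1236506078 = -10620618141545222437/50106935798794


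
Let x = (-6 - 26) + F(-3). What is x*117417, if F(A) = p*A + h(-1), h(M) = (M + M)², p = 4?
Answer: -4696680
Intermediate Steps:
h(M) = 4*M² (h(M) = (2*M)² = 4*M²)
F(A) = 4 + 4*A (F(A) = 4*A + 4*(-1)² = 4*A + 4*1 = 4*A + 4 = 4 + 4*A)
x = -40 (x = (-6 - 26) + (4 + 4*(-3)) = -32 + (4 - 12) = -32 - 8 = -40)
x*117417 = -40*117417 = -4696680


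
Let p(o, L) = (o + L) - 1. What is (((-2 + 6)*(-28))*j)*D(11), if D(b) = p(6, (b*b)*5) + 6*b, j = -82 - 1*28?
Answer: 8328320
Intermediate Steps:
j = -110 (j = -82 - 28 = -110)
p(o, L) = -1 + L + o (p(o, L) = (L + o) - 1 = -1 + L + o)
D(b) = 5 + 5*b² + 6*b (D(b) = (-1 + (b*b)*5 + 6) + 6*b = (-1 + b²*5 + 6) + 6*b = (-1 + 5*b² + 6) + 6*b = (5 + 5*b²) + 6*b = 5 + 5*b² + 6*b)
(((-2 + 6)*(-28))*j)*D(11) = (((-2 + 6)*(-28))*(-110))*(5 + 5*11² + 6*11) = ((4*(-28))*(-110))*(5 + 5*121 + 66) = (-112*(-110))*(5 + 605 + 66) = 12320*676 = 8328320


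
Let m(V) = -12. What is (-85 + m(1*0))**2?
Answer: 9409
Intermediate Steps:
(-85 + m(1*0))**2 = (-85 - 12)**2 = (-97)**2 = 9409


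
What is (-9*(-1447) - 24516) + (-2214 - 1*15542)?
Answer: -29249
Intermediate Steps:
(-9*(-1447) - 24516) + (-2214 - 1*15542) = (13023 - 24516) + (-2214 - 15542) = -11493 - 17756 = -29249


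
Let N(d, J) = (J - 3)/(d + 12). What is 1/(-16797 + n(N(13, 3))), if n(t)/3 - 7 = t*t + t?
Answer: -1/16776 ≈ -5.9609e-5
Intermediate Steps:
N(d, J) = (-3 + J)/(12 + d)
n(t) = 21 + 3*t + 3*t² (n(t) = 21 + 3*(t*t + t) = 21 + 3*(t² + t) = 21 + 3*(t + t²) = 21 + (3*t + 3*t²) = 21 + 3*t + 3*t²)
1/(-16797 + n(N(13, 3))) = 1/(-16797 + (21 + 3*((-3 + 3)/(12 + 13)) + 3*((-3 + 3)/(12 + 13))²)) = 1/(-16797 + (21 + 3*(0/25) + 3*(0/25)²)) = 1/(-16797 + (21 + 3*((1/25)*0) + 3*((1/25)*0)²)) = 1/(-16797 + (21 + 3*0 + 3*0²)) = 1/(-16797 + (21 + 0 + 3*0)) = 1/(-16797 + (21 + 0 + 0)) = 1/(-16797 + 21) = 1/(-16776) = -1/16776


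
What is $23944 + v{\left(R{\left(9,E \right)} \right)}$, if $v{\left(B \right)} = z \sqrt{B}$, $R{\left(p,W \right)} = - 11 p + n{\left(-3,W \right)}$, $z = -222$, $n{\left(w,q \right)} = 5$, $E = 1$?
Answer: $23944 - 222 i \sqrt{94} \approx 23944.0 - 2152.4 i$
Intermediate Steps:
$R{\left(p,W \right)} = 5 - 11 p$ ($R{\left(p,W \right)} = - 11 p + 5 = 5 - 11 p$)
$v{\left(B \right)} = - 222 \sqrt{B}$
$23944 + v{\left(R{\left(9,E \right)} \right)} = 23944 - 222 \sqrt{5 - 99} = 23944 - 222 \sqrt{-94} = 23944 - 222 i \sqrt{94}$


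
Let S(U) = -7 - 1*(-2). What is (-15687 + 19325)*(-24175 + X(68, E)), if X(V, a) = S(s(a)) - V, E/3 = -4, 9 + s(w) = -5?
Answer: -88214224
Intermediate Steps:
s(w) = -14 (s(w) = -9 - 5 = -14)
E = -12 (E = 3*(-4) = -12)
S(U) = -5 (S(U) = -7 + 2 = -5)
X(V, a) = -5 - V
(-15687 + 19325)*(-24175 + X(68, E)) = (-15687 + 19325)*(-24175 + (-5 - 1*68)) = 3638*(-24175 + (-5 - 68)) = 3638*(-24175 - 73) = 3638*(-24248) = -88214224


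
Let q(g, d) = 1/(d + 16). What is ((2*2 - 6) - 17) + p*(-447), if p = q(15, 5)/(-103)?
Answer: -13550/721 ≈ -18.793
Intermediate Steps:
q(g, d) = 1/(16 + d)
p = -1/2163 (p = 1/((16 + 5)*(-103)) = -1/103/21 = (1/21)*(-1/103) = -1/2163 ≈ -0.00046232)
((2*2 - 6) - 17) + p*(-447) = ((2*2 - 6) - 17) - 1/2163*(-447) = ((4 - 6) - 17) + 149/721 = (-2 - 17) + 149/721 = -19 + 149/721 = -13550/721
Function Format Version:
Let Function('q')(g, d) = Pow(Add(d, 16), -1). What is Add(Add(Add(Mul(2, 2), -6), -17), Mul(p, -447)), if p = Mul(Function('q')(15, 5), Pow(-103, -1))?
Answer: Rational(-13550, 721) ≈ -18.793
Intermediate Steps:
Function('q')(g, d) = Pow(Add(16, d), -1)
p = Rational(-1, 2163) (p = Mul(Pow(Add(16, 5), -1), Pow(-103, -1)) = Mul(Pow(21, -1), Rational(-1, 103)) = Mul(Rational(1, 21), Rational(-1, 103)) = Rational(-1, 2163) ≈ -0.00046232)
Add(Add(Add(Mul(2, 2), -6), -17), Mul(p, -447)) = Add(Add(Add(Mul(2, 2), -6), -17), Mul(Rational(-1, 2163), -447)) = Add(Add(Add(4, -6), -17), Rational(149, 721)) = Add(Add(-2, -17), Rational(149, 721)) = Add(-19, Rational(149, 721)) = Rational(-13550, 721)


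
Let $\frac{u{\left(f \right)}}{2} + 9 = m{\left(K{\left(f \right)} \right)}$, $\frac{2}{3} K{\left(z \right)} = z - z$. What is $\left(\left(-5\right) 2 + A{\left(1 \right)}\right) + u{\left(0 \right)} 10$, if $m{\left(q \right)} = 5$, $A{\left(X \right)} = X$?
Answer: $-89$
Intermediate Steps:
$K{\left(z \right)} = 0$ ($K{\left(z \right)} = \frac{3 \left(z - z\right)}{2} = \frac{3}{2} \cdot 0 = 0$)
$u{\left(f \right)} = -8$ ($u{\left(f \right)} = -18 + 2 \cdot 5 = -18 + 10 = -8$)
$\left(\left(-5\right) 2 + A{\left(1 \right)}\right) + u{\left(0 \right)} 10 = \left(\left(-5\right) 2 + 1\right) - 80 = \left(-10 + 1\right) - 80 = -9 - 80 = -89$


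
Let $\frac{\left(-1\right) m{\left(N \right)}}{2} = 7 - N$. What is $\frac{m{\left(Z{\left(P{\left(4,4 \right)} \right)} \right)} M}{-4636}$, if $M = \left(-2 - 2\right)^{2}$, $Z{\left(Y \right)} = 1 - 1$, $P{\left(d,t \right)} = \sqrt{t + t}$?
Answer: $\frac{56}{1159} \approx 0.048317$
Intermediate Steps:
$P{\left(d,t \right)} = \sqrt{2} \sqrt{t}$ ($P{\left(d,t \right)} = \sqrt{2 t} = \sqrt{2} \sqrt{t}$)
$Z{\left(Y \right)} = 0$ ($Z{\left(Y \right)} = 1 - 1 = 0$)
$m{\left(N \right)} = -14 + 2 N$ ($m{\left(N \right)} = - 2 \left(7 - N\right) = -14 + 2 N$)
$M = 16$ ($M = \left(-4\right)^{2} = 16$)
$\frac{m{\left(Z{\left(P{\left(4,4 \right)} \right)} \right)} M}{-4636} = \frac{\left(-14 + 2 \cdot 0\right) 16}{-4636} = \left(-14 + 0\right) 16 \left(- \frac{1}{4636}\right) = \left(-14\right) 16 \left(- \frac{1}{4636}\right) = \left(-224\right) \left(- \frac{1}{4636}\right) = \frac{56}{1159}$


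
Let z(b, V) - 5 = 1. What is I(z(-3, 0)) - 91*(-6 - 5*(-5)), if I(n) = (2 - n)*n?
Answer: -1753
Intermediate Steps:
z(b, V) = 6 (z(b, V) = 5 + 1 = 6)
I(n) = n*(2 - n)
I(z(-3, 0)) - 91*(-6 - 5*(-5)) = 6*(2 - 1*6) - 91*(-6 - 5*(-5)) = 6*(2 - 6) - 91*(-6 + 25) = 6*(-4) - 91*19 = -24 - 1729 = -1753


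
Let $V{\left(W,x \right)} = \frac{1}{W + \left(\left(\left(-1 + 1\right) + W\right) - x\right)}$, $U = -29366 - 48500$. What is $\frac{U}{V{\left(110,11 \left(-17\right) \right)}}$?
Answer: $-31691462$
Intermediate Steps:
$U = -77866$ ($U = -29366 - 48500 = -77866$)
$V{\left(W,x \right)} = \frac{1}{- x + 2 W}$ ($V{\left(W,x \right)} = \frac{1}{W + \left(\left(0 + W\right) - x\right)} = \frac{1}{W + \left(W - x\right)} = \frac{1}{- x + 2 W}$)
$\frac{U}{V{\left(110,11 \left(-17\right) \right)}} = - \frac{77866}{\frac{1}{- 11 \left(-17\right) + 2 \cdot 110}} = - \frac{77866}{\frac{1}{\left(-1\right) \left(-187\right) + 220}} = - \frac{77866}{\frac{1}{187 + 220}} = - \frac{77866}{\frac{1}{407}} = - 77866 \frac{1}{\frac{1}{407}} = \left(-77866\right) 407 = -31691462$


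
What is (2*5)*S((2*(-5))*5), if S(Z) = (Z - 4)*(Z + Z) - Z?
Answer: 54500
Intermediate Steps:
S(Z) = -Z + 2*Z*(-4 + Z) (S(Z) = (-4 + Z)*(2*Z) - Z = 2*Z*(-4 + Z) - Z = -Z + 2*Z*(-4 + Z))
(2*5)*S((2*(-5))*5) = (2*5)*(((2*(-5))*5)*(-9 + 2*((2*(-5))*5))) = 10*((-10*5)*(-9 + 2*(-10*5))) = 10*(-50*(-9 + 2*(-50))) = 10*(-50*(-9 - 100)) = 10*(-50*(-109)) = 10*5450 = 54500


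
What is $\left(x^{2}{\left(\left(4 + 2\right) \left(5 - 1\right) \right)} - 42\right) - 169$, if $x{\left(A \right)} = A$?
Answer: $365$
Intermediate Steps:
$\left(x^{2}{\left(\left(4 + 2\right) \left(5 - 1\right) \right)} - 42\right) - 169 = \left(\left(\left(4 + 2\right) \left(5 - 1\right)\right)^{2} - 42\right) - 169 = \left(\left(6 \cdot 4\right)^{2} - 42\right) - 169 = \left(24^{2} - 42\right) - 169 = \left(576 - 42\right) - 169 = 534 - 169 = 365$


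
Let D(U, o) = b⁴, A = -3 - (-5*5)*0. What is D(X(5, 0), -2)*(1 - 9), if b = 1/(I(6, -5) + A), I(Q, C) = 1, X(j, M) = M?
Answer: -½ ≈ -0.50000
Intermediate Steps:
A = -3 (A = -3 - (-25)*0 = -3 - 1*0 = -3 + 0 = -3)
b = -½ (b = 1/(1 - 3) = 1/(-2) = -½ ≈ -0.50000)
D(U, o) = 1/16 (D(U, o) = (-½)⁴ = 1/16)
D(X(5, 0), -2)*(1 - 9) = (1 - 9)/16 = (1/16)*(-8) = -½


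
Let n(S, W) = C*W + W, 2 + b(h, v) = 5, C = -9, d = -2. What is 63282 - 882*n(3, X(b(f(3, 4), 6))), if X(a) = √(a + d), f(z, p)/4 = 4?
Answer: 70338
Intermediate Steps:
f(z, p) = 16 (f(z, p) = 4*4 = 16)
b(h, v) = 3 (b(h, v) = -2 + 5 = 3)
X(a) = √(-2 + a) (X(a) = √(a - 2) = √(-2 + a))
n(S, W) = -8*W (n(S, W) = -9*W + W = -8*W)
63282 - 882*n(3, X(b(f(3, 4), 6))) = 63282 - (-7056)*√(-2 + 3) = 63282 - (-7056)*√1 = 63282 - (-7056) = 63282 - 882*(-8) = 63282 + 7056 = 70338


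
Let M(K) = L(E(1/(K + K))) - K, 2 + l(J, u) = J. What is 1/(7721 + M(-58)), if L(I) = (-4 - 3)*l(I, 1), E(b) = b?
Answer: 116/903995 ≈ 0.00012832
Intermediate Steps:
l(J, u) = -2 + J
L(I) = 14 - 7*I (L(I) = (-4 - 3)*(-2 + I) = -7*(-2 + I) = 14 - 7*I)
M(K) = 14 - K - 7/(2*K) (M(K) = (14 - 7/(K + K)) - K = (14 - 7*1/(2*K)) - K = (14 - 7/(2*K)) - K = 14 - K - 7/(2*K))
1/(7721 + M(-58)) = 1/(7721 + (14 - 1*(-58) - 7/2/(-58))) = 1/(7721 + (14 + 58 - 7/2*(-1/58))) = 1/(7721 + (14 + 58 + 7/116)) = 1/(7721 + 8359/116) = 1/(903995/116) = 116/903995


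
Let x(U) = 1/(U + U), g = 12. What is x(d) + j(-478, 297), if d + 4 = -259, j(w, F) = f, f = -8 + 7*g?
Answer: 39975/526 ≈ 75.998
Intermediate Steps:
f = 76 (f = -8 + 7*12 = -8 + 84 = 76)
j(w, F) = 76
d = -263 (d = -4 - 259 = -263)
x(U) = 1/(2*U)
x(d) + j(-478, 297) = (½)/(-263) + 76 = (½)*(-1/263) + 76 = -1/526 + 76 = 39975/526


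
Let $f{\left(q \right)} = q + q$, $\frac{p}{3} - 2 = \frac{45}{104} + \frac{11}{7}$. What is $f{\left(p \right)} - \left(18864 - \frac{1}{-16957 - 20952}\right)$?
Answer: $- \frac{259970483023}{13798876} \approx -18840.0$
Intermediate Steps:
$p = \frac{8745}{728}$ ($p = 6 + 3 \left(\frac{45}{104} + \frac{11}{7}\right) = 6 + 3 \cdot \frac{1459}{728} = 6 + \frac{4377}{728} = \frac{8745}{728} \approx 12.012$)
$f{\left(q \right)} = 2 q$
$f{\left(p \right)} - \left(18864 - \frac{1}{-16957 - 20952}\right) = 2 \cdot \frac{8745}{728} - \left(18864 - \frac{1}{-16957 - 20952}\right) = \frac{8745}{364} - \left(18864 - \frac{1}{-37909}\right) = \frac{8745}{364} - \frac{715115377}{37909} = - \frac{259970483023}{13798876}$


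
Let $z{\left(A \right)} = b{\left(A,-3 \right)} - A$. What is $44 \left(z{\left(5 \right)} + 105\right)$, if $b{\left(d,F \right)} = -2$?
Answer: $4312$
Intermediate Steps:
$z{\left(A \right)} = -2 - A$
$44 \left(z{\left(5 \right)} + 105\right) = 44 \left(\left(-2 - 5\right) + 105\right) = 44 \left(-7 + 105\right) = 44 \cdot 98 = 4312$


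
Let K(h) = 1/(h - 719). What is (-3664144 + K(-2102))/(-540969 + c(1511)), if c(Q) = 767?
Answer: 10336550225/1523909842 ≈ 6.7829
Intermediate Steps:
K(h) = 1/(-719 + h)
(-3664144 + K(-2102))/(-540969 + c(1511)) = (-3664144 + 1/(-719 - 2102))/(-540969 + 767) = (-3664144 + 1/(-2821))/(-540202) = (-3664144 - 1/2821)*(-1/540202) = -10336550225/2821*(-1/540202) = 10336550225/1523909842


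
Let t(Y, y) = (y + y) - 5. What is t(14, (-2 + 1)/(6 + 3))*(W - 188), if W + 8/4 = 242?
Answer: -2444/9 ≈ -271.56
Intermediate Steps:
t(Y, y) = -5 + 2*y (t(Y, y) = 2*y - 5 = -5 + 2*y)
W = 240 (W = -2 + 242 = 240)
t(14, (-2 + 1)/(6 + 3))*(W - 188) = (-5 + 2*((-2 + 1)/(6 + 3)))*(240 - 188) = (-5 + 2*(-1/9))*52 = (-5 + 2*(-1*⅑))*52 = (-5 + 2*(-⅑))*52 = (-5 - 2/9)*52 = -47/9*52 = -2444/9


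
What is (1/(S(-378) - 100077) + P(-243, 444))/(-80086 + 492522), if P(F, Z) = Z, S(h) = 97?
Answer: 44391119/41235351280 ≈ 0.0010765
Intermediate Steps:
(1/(S(-378) - 100077) + P(-243, 444))/(-80086 + 492522) = (1/(97 - 100077) + 444)/(-80086 + 492522) = (1/(-99980) + 444)/412436 = (-1/99980 + 444)*(1/412436) = (44391119/99980)*(1/412436) = 44391119/41235351280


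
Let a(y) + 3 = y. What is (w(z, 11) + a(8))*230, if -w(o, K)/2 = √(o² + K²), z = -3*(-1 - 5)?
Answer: 1150 - 460*√445 ≈ -8553.7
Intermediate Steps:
a(y) = -3 + y
z = 18 (z = -3*(-6) = 18)
w(o, K) = -2*√(K² + o²) (w(o, K) = -2*√(o² + K²) = -2*√(K² + o²))
(w(z, 11) + a(8))*230 = (-2*√(11² + 18²) + (-3 + 8))*230 = (-2*√(121 + 324) + 5)*230 = (-2*√445 + 5)*230 = (5 - 2*√445)*230 = 1150 - 460*√445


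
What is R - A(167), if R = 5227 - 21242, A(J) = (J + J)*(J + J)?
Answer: -127571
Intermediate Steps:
A(J) = 4*J² (A(J) = (2*J)*(2*J) = 4*J²)
R = -16015
R - A(167) = -16015 - 4*167² = -16015 - 4*27889 = -16015 - 1*111556 = -16015 - 111556 = -127571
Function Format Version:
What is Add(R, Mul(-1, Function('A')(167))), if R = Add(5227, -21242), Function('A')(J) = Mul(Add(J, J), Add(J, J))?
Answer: -127571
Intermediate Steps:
Function('A')(J) = Mul(4, Pow(J, 2)) (Function('A')(J) = Mul(Mul(2, J), Mul(2, J)) = Mul(4, Pow(J, 2)))
R = -16015
Add(R, Mul(-1, Function('A')(167))) = Add(-16015, Mul(-1, Mul(4, Pow(167, 2)))) = Add(-16015, Mul(-1, Mul(4, 27889))) = Add(-16015, Mul(-1, 111556)) = Add(-16015, -111556) = -127571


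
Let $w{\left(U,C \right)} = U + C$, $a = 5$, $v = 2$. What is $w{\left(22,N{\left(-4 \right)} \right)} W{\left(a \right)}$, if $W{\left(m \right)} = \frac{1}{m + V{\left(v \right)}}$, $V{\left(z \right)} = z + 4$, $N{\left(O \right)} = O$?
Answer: $\frac{18}{11} \approx 1.6364$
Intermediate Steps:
$V{\left(z \right)} = 4 + z$
$W{\left(m \right)} = \frac{1}{6 + m}$ ($W{\left(m \right)} = \frac{1}{m + \left(4 + 2\right)} = \frac{1}{m + 6} = \frac{1}{6 + m}$)
$w{\left(U,C \right)} = C + U$
$w{\left(22,N{\left(-4 \right)} \right)} W{\left(a \right)} = \frac{-4 + 22}{6 + 5} = \frac{18}{11}$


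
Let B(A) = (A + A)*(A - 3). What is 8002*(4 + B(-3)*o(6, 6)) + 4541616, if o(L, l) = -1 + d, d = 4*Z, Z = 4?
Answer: 8894704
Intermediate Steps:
d = 16 (d = 4*4 = 16)
o(L, l) = 15 (o(L, l) = -1 + 16 = 15)
B(A) = 2*A*(-3 + A) (B(A) = (2*A)*(-3 + A) = 2*A*(-3 + A))
8002*(4 + B(-3)*o(6, 6)) + 4541616 = 8002*(4 + (2*(-3)*(-3 - 3))*15) + 4541616 = 8002*(4 + (2*(-3)*(-6))*15) + 4541616 = 8002*(4 + 36*15) + 4541616 = 8002*(4 + 540) + 4541616 = 8002*544 + 4541616 = 4353088 + 4541616 = 8894704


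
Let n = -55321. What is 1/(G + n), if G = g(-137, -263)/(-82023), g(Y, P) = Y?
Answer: -82023/4537594246 ≈ -1.8076e-5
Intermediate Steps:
G = 137/82023 (G = -137/(-82023) = -137*(-1/82023) = 137/82023 ≈ 0.0016703)
1/(G + n) = 1/(137/82023 - 55321) = 1/(-4537594246/82023) = -82023/4537594246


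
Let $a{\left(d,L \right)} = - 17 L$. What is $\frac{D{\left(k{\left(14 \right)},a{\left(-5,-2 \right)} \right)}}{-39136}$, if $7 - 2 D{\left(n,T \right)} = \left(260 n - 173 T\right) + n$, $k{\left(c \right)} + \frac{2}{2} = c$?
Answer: $- \frac{39}{1223} \approx -0.031889$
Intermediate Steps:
$k{\left(c \right)} = -1 + c$
$D{\left(n,T \right)} = \frac{7}{2} - \frac{261 n}{2} + \frac{173 T}{2}$ ($D{\left(n,T \right)} = \frac{7}{2} - \frac{\left(260 n - 173 T\right) + n}{2} = \frac{7}{2} - \frac{\left(- 173 T + 260 n\right) + n}{2} = \frac{7}{2} - \frac{- 173 T + 261 n}{2} = \frac{7}{2} + \left(- \frac{261 n}{2} + \frac{173 T}{2}\right) = \frac{7}{2} - \frac{261 n}{2} + \frac{173 T}{2}$)
$\frac{D{\left(k{\left(14 \right)},a{\left(-5,-2 \right)} \right)}}{-39136} = \frac{\frac{7}{2} - \frac{261 \left(-1 + 14\right)}{2} + \frac{173 \left(\left(-17\right) \left(-2\right)\right)}{2}}{-39136} = \left(\frac{7}{2} - \frac{3393}{2} + \frac{173}{2} \cdot 34\right) \left(- \frac{1}{39136}\right) = \left(\frac{7}{2} - \frac{3393}{2} + 2941\right) \left(- \frac{1}{39136}\right) = 1248 \left(- \frac{1}{39136}\right) = - \frac{39}{1223}$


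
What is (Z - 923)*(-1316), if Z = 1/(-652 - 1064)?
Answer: 521092901/429 ≈ 1.2147e+6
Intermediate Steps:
Z = -1/1716 (Z = 1/(-1716) = -1/1716 ≈ -0.00058275)
(Z - 923)*(-1316) = (-1/1716 - 923)*(-1316) = -1583869/1716*(-1316) = 521092901/429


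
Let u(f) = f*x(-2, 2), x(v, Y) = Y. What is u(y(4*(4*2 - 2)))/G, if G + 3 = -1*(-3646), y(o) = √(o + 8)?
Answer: 8*√2/3643 ≈ 0.0031056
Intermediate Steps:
y(o) = √(8 + o)
u(f) = 2*f (u(f) = f*2 = 2*f)
G = 3643 (G = -3 - 1*(-3646) = -3 + 3646 = 3643)
u(y(4*(4*2 - 2)))/G = (2*√(8 + 4*(4*2 - 2)))/3643 = (2*√(8 + 4*(8 - 2)))*(1/3643) = (2*√(8 + 4*6))*(1/3643) = (2*√(8 + 24))*(1/3643) = (2*√32)*(1/3643) = (2*(4*√2))*(1/3643) = (8*√2)*(1/3643) = 8*√2/3643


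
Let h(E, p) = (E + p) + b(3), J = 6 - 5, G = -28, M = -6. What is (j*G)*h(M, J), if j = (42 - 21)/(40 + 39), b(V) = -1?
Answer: 3528/79 ≈ 44.658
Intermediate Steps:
J = 1
h(E, p) = -1 + E + p (h(E, p) = (E + p) - 1 = -1 + E + p)
j = 21/79 ≈ 0.26582
(j*G)*h(M, J) = ((21/79)*(-28))*(-1 - 6 + 1) = -588/79*(-6) = 3528/79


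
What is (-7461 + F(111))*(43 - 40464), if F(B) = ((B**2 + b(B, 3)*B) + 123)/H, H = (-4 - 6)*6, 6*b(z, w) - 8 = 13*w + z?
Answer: 18716014367/60 ≈ 3.1193e+8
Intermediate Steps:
b(z, w) = 4/3 + z/6 + 13*w/6 (b(z, w) = 4/3 + (13*w + z)/6 = 4/3 + (z + 13*w)/6 = 4/3 + (z/6 + 13*w/6) = 4/3 + z/6 + 13*w/6)
H = -60 (H = -10*6 = -60)
F(B) = -41/20 - B**2/60 - B*(47/6 + B/6)/60 (F(B) = ((B**2 + (4/3 + B/6 + (13/6)*3)*B) + 123)/(-60) = ((B**2 + (4/3 + B/6 + 13/2)*B) + 123)*(-1/60) = ((B**2 + (47/6 + B/6)*B) + 123)*(-1/60) = ((B**2 + B*(47/6 + B/6)) + 123)*(-1/60) = (123 + B**2 + B*(47/6 + B/6))*(-1/60) = -41/20 - B**2/60 - B*(47/6 + B/6)/60)
(-7461 + F(111))*(43 - 40464) = (-7461 + (-41/20 - 47/360*111 - 7/360*111**2))*(43 - 40464) = (-7461 + (-41/20 - 1739/120 - 7/360*12321))*(-40421) = (-7461 + (-41/20 - 1739/120 - 9583/40))*(-40421) = (-7461 - 15367/60)*(-40421) = -463027/60*(-40421) = 18716014367/60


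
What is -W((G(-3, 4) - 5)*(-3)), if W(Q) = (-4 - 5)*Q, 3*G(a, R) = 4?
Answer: 99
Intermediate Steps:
G(a, R) = 4/3 (G(a, R) = (⅓)*4 = 4/3)
W(Q) = -9*Q
-W((G(-3, 4) - 5)*(-3)) = -(-9)*(4/3 - 5)*(-3) = -(-9)*(-11/3*(-3)) = -(-9)*11 = -1*(-99) = 99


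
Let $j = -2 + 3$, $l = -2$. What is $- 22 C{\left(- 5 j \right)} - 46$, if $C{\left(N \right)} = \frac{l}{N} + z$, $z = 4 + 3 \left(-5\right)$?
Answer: $\frac{936}{5} \approx 187.2$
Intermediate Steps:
$z = -11$ ($z = 4 - 15 = -11$)
$j = 1$
$C{\left(N \right)} = -11 - \frac{2}{N}$ ($C{\left(N \right)} = - \frac{2}{N} - 11 = -11 - \frac{2}{N}$)
$- 22 C{\left(- 5 j \right)} - 46 = - 22 \left(-11 - \frac{2}{\left(-5\right) 1}\right) - 46 = - 22 \left(-11 - \frac{2}{-5}\right) - 46 = - 22 \left(-11 - - \frac{2}{5}\right) - 46 = - 22 \left(-11 + \frac{2}{5}\right) - 46 = \left(-22\right) \left(- \frac{53}{5}\right) - 46 = \frac{1166}{5} - 46 = \frac{936}{5}$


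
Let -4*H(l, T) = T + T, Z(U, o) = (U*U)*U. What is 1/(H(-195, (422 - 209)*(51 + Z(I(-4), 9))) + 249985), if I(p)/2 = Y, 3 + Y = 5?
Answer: 2/475475 ≈ 4.2063e-6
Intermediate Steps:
Y = 2 (Y = -3 + 5 = 2)
I(p) = 4 (I(p) = 2*2 = 4)
Z(U, o) = U³ (Z(U, o) = U²*U = U³)
H(l, T) = -T/2 (H(l, T) = -(T + T)/4 = -T/2)
1/(H(-195, (422 - 209)*(51 + Z(I(-4), 9))) + 249985) = 1/(-(422 - 209)*(51 + 4³)/2 + 249985) = 1/(-213*(51 + 64)/2 + 249985) = 1/(-213*115/2 + 249985) = 1/(-½*24495 + 249985) = 1/(-24495/2 + 249985) = 1/(475475/2) = 2/475475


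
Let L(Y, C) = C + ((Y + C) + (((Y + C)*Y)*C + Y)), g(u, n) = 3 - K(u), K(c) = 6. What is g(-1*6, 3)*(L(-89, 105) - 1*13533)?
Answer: 489063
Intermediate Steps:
g(u, n) = -3 (g(u, n) = 3 - 1*6 = 3 - 6 = -3)
L(Y, C) = 2*C + 2*Y + C*Y*(C + Y) (L(Y, C) = C + ((C + Y) + (((C + Y)*Y)*C + Y)) = C + ((C + Y) + ((Y*(C + Y))*C + Y)) = C + ((C + Y) + (C*Y*(C + Y) + Y)) = C + ((C + Y) + (Y + C*Y*(C + Y))) = C + (C + 2*Y + C*Y*(C + Y)) = 2*C + 2*Y + C*Y*(C + Y))
g(-1*6, 3)*(L(-89, 105) - 1*13533) = -3*((2*105 + 2*(-89) + 105*(-89)**2 - 89*105**2) - 1*13533) = -3*((210 - 178 + 105*7921 - 89*11025) - 13533) = -3*((210 - 178 + 831705 - 981225) - 13533) = -3*(-149488 - 13533) = -3*(-163021) = 489063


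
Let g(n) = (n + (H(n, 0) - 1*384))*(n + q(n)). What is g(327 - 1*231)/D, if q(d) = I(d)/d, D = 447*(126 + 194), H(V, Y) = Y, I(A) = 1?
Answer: -9217/47680 ≈ -0.19331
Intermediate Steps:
D = 143040 (D = 447*320 = 143040)
q(d) = 1/d
g(n) = (-384 + n)*(n + 1/n) (g(n) = (n + (0 - 1*384))*(n + 1/n) = (n + (0 - 384))*(n + 1/n) = (n - 384)*(n + 1/n) = (-384 + n)*(n + 1/n))
g(327 - 1*231)/D = (1 + (327 - 1*231)**2 - 384*(327 - 1*231) - 384/(327 - 1*231))/143040 = (1 + (327 - 231)**2 - 384*(327 - 231) - 384/(327 - 231))*(1/143040) = (1 + 96**2 - 384*96 - 384/96)*(1/143040) = (1 + 9216 - 36864 - 384*1/96)*(1/143040) = (1 + 9216 - 36864 - 4)*(1/143040) = -27651*1/143040 = -9217/47680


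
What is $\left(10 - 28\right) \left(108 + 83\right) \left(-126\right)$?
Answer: $433188$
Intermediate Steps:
$\left(10 - 28\right) \left(108 + 83\right) \left(-126\right) = \left(10 - 28\right) 191 \left(-126\right) = \left(-18\right) 191 \left(-126\right) = \left(-3438\right) \left(-126\right) = 433188$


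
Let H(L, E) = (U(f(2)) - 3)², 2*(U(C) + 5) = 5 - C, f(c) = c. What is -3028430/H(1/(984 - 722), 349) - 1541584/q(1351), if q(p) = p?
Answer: -16626163416/228319 ≈ -72820.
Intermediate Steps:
U(C) = -5/2 - C/2 (U(C) = -5 + (5 - C)/2 = -5 + (5/2 - C/2) = -5/2 - C/2)
H(L, E) = 169/4 (H(L, E) = ((-5/2 - ½*2) - 3)² = ((-5/2 - 1) - 3)² = (-7/2 - 3)² = (-13/2)² = 169/4)
-3028430/H(1/(984 - 722), 349) - 1541584/q(1351) = -3028430/169/4 - 1541584/1351 = -3028430*4/169 - 1541584*1/1351 = -12113720/169 - 1541584/1351 = -16626163416/228319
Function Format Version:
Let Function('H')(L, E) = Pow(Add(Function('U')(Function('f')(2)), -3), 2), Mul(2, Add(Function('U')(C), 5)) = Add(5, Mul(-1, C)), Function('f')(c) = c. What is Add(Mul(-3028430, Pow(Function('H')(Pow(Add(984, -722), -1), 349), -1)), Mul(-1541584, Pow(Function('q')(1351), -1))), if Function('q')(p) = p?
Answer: Rational(-16626163416, 228319) ≈ -72820.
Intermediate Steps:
Function('U')(C) = Add(Rational(-5, 2), Mul(Rational(-1, 2), C)) (Function('U')(C) = Add(-5, Mul(Rational(1, 2), Add(5, Mul(-1, C)))) = Add(-5, Add(Rational(5, 2), Mul(Rational(-1, 2), C))) = Add(Rational(-5, 2), Mul(Rational(-1, 2), C)))
Function('H')(L, E) = Rational(169, 4) (Function('H')(L, E) = Pow(Add(Add(Rational(-5, 2), Mul(Rational(-1, 2), 2)), -3), 2) = Pow(Add(Add(Rational(-5, 2), -1), -3), 2) = Pow(Add(Rational(-7, 2), -3), 2) = Pow(Rational(-13, 2), 2) = Rational(169, 4))
Add(Mul(-3028430, Pow(Function('H')(Pow(Add(984, -722), -1), 349), -1)), Mul(-1541584, Pow(Function('q')(1351), -1))) = Add(Mul(-3028430, Pow(Rational(169, 4), -1)), Mul(-1541584, Pow(1351, -1))) = Add(Mul(-3028430, Rational(4, 169)), Mul(-1541584, Rational(1, 1351))) = Add(Rational(-12113720, 169), Rational(-1541584, 1351)) = Rational(-16626163416, 228319)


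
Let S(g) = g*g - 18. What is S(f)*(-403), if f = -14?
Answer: -71734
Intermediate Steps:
S(g) = -18 + g**2 (S(g) = g**2 - 18 = -18 + g**2)
S(f)*(-403) = (-18 + (-14)**2)*(-403) = (-18 + 196)*(-403) = 178*(-403) = -71734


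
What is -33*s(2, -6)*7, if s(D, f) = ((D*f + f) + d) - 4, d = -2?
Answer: 5544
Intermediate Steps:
s(D, f) = -6 + f + D*f (s(D, f) = ((D*f + f) - 2) - 4 = ((f + D*f) - 2) - 4 = (-2 + f + D*f) - 4 = -6 + f + D*f)
-33*s(2, -6)*7 = -33*(-6 - 6 + 2*(-6))*7 = -33*(-6 - 6 - 12)*7 = -33*(-24)*7 = 792*7 = 5544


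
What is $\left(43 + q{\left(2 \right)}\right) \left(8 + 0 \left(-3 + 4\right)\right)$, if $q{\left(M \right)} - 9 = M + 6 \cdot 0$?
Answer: $432$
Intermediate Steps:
$q{\left(M \right)} = 9 + M$ ($q{\left(M \right)} = 9 + \left(M + 6 \cdot 0\right) = 9 + \left(M + 0\right) = 9 + M$)
$\left(43 + q{\left(2 \right)}\right) \left(8 + 0 \left(-3 + 4\right)\right) = \left(43 + \left(9 + 2\right)\right) \left(8 + 0 \left(-3 + 4\right)\right) = \left(43 + 11\right) \left(8 + 0 \cdot 1\right) = 54 \left(8 + 0\right) = 54 \cdot 8 = 432$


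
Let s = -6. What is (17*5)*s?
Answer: -510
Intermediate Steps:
(17*5)*s = (17*5)*(-6) = 85*(-6) = -510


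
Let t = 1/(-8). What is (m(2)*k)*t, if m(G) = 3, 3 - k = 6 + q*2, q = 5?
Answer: 39/8 ≈ 4.8750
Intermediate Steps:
k = -13 (k = 3 - (6 + 5*2) = 3 - (6 + 10) = 3 - 1*16 = 3 - 16 = -13)
t = -⅛ ≈ -0.12500
(m(2)*k)*t = (3*(-13))*(-⅛) = -39*(-⅛) = 39/8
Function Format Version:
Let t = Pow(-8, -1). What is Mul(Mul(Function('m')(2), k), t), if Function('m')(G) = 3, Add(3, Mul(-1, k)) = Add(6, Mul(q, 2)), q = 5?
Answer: Rational(39, 8) ≈ 4.8750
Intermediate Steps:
k = -13 (k = Add(3, Mul(-1, Add(6, Mul(5, 2)))) = Add(3, Mul(-1, Add(6, 10))) = Add(3, Mul(-1, 16)) = Add(3, -16) = -13)
t = Rational(-1, 8) ≈ -0.12500
Mul(Mul(Function('m')(2), k), t) = Mul(Mul(3, -13), Rational(-1, 8)) = Mul(-39, Rational(-1, 8)) = Rational(39, 8)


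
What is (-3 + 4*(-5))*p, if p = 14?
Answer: -322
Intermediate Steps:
(-3 + 4*(-5))*p = (-3 + 4*(-5))*14 = (-3 - 20)*14 = -23*14 = -322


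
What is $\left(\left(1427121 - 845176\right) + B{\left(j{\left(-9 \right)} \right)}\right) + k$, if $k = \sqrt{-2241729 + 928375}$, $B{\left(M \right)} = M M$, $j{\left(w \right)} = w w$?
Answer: $588506 + i \sqrt{1313354} \approx 5.8851 \cdot 10^{5} + 1146.0 i$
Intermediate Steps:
$j{\left(w \right)} = w^{2}$
$B{\left(M \right)} = M^{2}$
$k = i \sqrt{1313354}$ ($k = \sqrt{-1313354} = i \sqrt{1313354} \approx 1146.0 i$)
$\left(\left(1427121 - 845176\right) + B{\left(j{\left(-9 \right)} \right)}\right) + k = \left(\left(1427121 - 845176\right) + \left(\left(-9\right)^{2}\right)^{2}\right) + i \sqrt{1313354} = \left(581945 + 81^{2}\right) + i \sqrt{1313354} = \left(581945 + 6561\right) + i \sqrt{1313354} = 588506 + i \sqrt{1313354}$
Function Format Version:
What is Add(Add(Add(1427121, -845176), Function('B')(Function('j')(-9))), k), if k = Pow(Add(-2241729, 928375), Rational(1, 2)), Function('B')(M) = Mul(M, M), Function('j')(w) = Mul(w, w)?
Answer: Add(588506, Mul(I, Pow(1313354, Rational(1, 2)))) ≈ Add(5.8851e+5, Mul(1146.0, I))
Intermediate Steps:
Function('j')(w) = Pow(w, 2)
Function('B')(M) = Pow(M, 2)
k = Mul(I, Pow(1313354, Rational(1, 2))) (k = Pow(-1313354, Rational(1, 2)) = Mul(I, Pow(1313354, Rational(1, 2))) ≈ Mul(1146.0, I))
Add(Add(Add(1427121, -845176), Function('B')(Function('j')(-9))), k) = Add(Add(Add(1427121, -845176), Pow(Pow(-9, 2), 2)), Mul(I, Pow(1313354, Rational(1, 2)))) = Add(Add(581945, Pow(81, 2)), Mul(I, Pow(1313354, Rational(1, 2)))) = Add(Add(581945, 6561), Mul(I, Pow(1313354, Rational(1, 2)))) = Add(588506, Mul(I, Pow(1313354, Rational(1, 2))))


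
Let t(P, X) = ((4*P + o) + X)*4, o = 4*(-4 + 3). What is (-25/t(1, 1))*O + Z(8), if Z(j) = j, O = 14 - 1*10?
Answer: -17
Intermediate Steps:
o = -4 (o = 4*(-1) = -4)
O = 4 (O = 14 - 10 = 4)
t(P, X) = -16 + 4*X + 16*P (t(P, X) = ((4*P - 4) + X)*4 = ((-4 + 4*P) + X)*4 = (-4 + X + 4*P)*4 = -16 + 4*X + 16*P)
(-25/t(1, 1))*O + Z(8) = -25/(-16 + 4*1 + 16*1)*4 + 8 = -25/(-16 + 4 + 16)*4 + 8 = -25/4*4 + 8 = -25 + 8 = -17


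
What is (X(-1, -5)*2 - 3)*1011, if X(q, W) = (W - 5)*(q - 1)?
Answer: 37407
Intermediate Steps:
X(q, W) = (-1 + q)*(-5 + W) (X(q, W) = (-5 + W)*(-1 + q) = (-1 + q)*(-5 + W))
(X(-1, -5)*2 - 3)*1011 = ((5 - 1*(-5) - 5*(-1) - 5*(-1))*2 - 3)*1011 = ((5 + 5 + 5 + 5)*2 - 3)*1011 = (20*2 - 3)*1011 = (40 - 3)*1011 = 37*1011 = 37407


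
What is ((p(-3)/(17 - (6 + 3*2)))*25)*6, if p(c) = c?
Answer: -90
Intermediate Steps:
((p(-3)/(17 - (6 + 3*2)))*25)*6 = (-3/(17 - (6 + 3*2))*25)*6 = (-3/(17 - (6 + 6))*25)*6 = (-3/(17 - 1*12)*25)*6 = (-3/(17 - 12)*25)*6 = (-3/5*25)*6 = (-3*1/5*25)*6 = -3/5*25*6 = -15*6 = -90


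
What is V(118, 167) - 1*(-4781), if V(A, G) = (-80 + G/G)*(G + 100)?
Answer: -16312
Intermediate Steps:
V(A, G) = -7900 - 79*G (V(A, G) = (-80 + 1)*(100 + G) = -79*(100 + G) = -7900 - 79*G)
V(118, 167) - 1*(-4781) = (-7900 - 79*167) - 1*(-4781) = (-7900 - 13193) + 4781 = -21093 + 4781 = -16312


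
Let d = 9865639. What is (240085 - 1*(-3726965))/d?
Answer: 3967050/9865639 ≈ 0.40211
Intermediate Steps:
(240085 - 1*(-3726965))/d = (240085 - 1*(-3726965))/9865639 = (240085 + 3726965)*(1/9865639) = 3967050*(1/9865639) = 3967050/9865639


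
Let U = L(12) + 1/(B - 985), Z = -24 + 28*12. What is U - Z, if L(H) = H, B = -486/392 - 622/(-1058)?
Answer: -30659002984/102196331 ≈ -300.00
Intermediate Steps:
B = -67591/103684 (B = -486*1/392 - 622*(-1/1058) = -243/196 + 311/529 = -67591/103684 ≈ -0.65189)
Z = 312 (Z = -24 + 336 = 312)
U = 1226252288/102196331 (U = 12 + 1/(-67591/103684 - 985) = 12 + 1/(-102196331/103684) = 12 - 103684/102196331 = 1226252288/102196331 ≈ 11.999)
U - Z = 1226252288/102196331 - 1*312 = 1226252288/102196331 - 312 = -30659002984/102196331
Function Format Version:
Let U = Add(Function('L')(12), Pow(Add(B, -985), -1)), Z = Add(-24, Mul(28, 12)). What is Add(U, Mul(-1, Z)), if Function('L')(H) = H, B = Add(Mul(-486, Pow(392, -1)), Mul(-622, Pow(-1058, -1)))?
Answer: Rational(-30659002984, 102196331) ≈ -300.00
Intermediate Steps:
B = Rational(-67591, 103684) (B = Add(Mul(-486, Rational(1, 392)), Mul(-622, Rational(-1, 1058))) = Add(Rational(-243, 196), Rational(311, 529)) = Rational(-67591, 103684) ≈ -0.65189)
Z = 312 (Z = Add(-24, 336) = 312)
U = Rational(1226252288, 102196331) (U = Add(12, Pow(Add(Rational(-67591, 103684), -985), -1)) = Add(12, Pow(Rational(-102196331, 103684), -1)) = Add(12, Rational(-103684, 102196331)) = Rational(1226252288, 102196331) ≈ 11.999)
Add(U, Mul(-1, Z)) = Add(Rational(1226252288, 102196331), Mul(-1, 312)) = Add(Rational(1226252288, 102196331), -312) = Rational(-30659002984, 102196331)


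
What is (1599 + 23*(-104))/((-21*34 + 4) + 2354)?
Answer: -793/1644 ≈ -0.48236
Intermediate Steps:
(1599 + 23*(-104))/((-21*34 + 4) + 2354) = (1599 - 2392)/((-714 + 4) + 2354) = -793/(-710 + 2354) = -793/1644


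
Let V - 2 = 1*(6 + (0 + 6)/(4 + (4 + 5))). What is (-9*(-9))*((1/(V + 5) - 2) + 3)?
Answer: 15228/175 ≈ 87.017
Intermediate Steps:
V = 110/13 (V = 2 + 1*(6 + (0 + 6)/(4 + (4 + 5))) = 2 + 1*(6 + 6/(4 + 9)) = 2 + 1*(6 + 6/13) = 2 + 1*(84/13) = 2 + 84/13 = 110/13 ≈ 8.4615)
(-9*(-9))*((1/(V + 5) - 2) + 3) = (-9*(-9))*((1/(110/13 + 5) - 2) + 3) = 81*((1/(175/13) - 2) + 3) = 81*((13/175 - 2) + 3) = 81*(-337/175 + 3) = 81*(188/175) = 15228/175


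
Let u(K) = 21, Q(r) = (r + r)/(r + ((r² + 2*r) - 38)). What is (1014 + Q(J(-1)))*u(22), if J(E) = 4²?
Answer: 404634/19 ≈ 21297.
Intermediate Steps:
J(E) = 16
Q(r) = 2*r/(-38 + r² + 3*r) (Q(r) = (2*r)/(r + (-38 + r² + 2*r)) = (2*r)/(-38 + r² + 3*r) = 2*r/(-38 + r² + 3*r))
(1014 + Q(J(-1)))*u(22) = (1014 + 2*16/(-38 + 16² + 3*16))*21 = (1014 + 2*16/(-38 + 256 + 48))*21 = (1014 + 2*16/266)*21 = (1014 + 2*16*(1/266))*21 = (1014 + 16/133)*21 = (134878/133)*21 = 404634/19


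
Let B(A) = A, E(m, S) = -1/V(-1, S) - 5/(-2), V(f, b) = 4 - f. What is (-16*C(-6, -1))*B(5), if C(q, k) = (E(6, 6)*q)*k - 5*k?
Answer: -1504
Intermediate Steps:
E(m, S) = 23/10 (E(m, S) = -1/(4 - 1*(-1)) - 5/(-2) = -1/(4 + 1) - 5*(-½) = -1/5 + 5/2 = -1*⅕ + 5/2 = -⅕ + 5/2 = 23/10)
C(q, k) = -5*k + 23*k*q/10 (C(q, k) = (23*q/10)*k - 5*k = 23*k*q/10 - 5*k = -5*k + 23*k*q/10)
(-16*C(-6, -1))*B(5) = -8*(-1)*(-50 + 23*(-6))/5*5 = -8*(-1)*(-50 - 138)/5*5 = -8*(-1)*(-188)/5*5 = -16*94/5*5 = -1504/5*5 = -1504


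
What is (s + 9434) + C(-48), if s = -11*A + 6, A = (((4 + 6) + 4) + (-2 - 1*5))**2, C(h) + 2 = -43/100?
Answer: 889857/100 ≈ 8898.6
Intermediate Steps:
C(h) = -243/100 (C(h) = -2 - 43/100 = -243/100)
A = 49 (A = ((10 + 4) + (-2 - 5))**2 = (14 - 7)**2 = 7**2 = 49)
s = -533 (s = -11*49 + 6 = -539 + 6 = -533)
(s + 9434) + C(-48) = (-533 + 9434) - 243/100 = 8901 - 243/100 = 889857/100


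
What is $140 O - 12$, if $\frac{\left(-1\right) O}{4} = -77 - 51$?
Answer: $71668$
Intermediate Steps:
$O = 512$ ($O = - 4 \left(-77 - 51\right) = \left(-4\right) \left(-128\right) = 512$)
$140 O - 12 = 140 \cdot 512 - 12 = 71680 - 12 = 71668$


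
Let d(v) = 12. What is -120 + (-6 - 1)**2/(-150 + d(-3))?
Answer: -16609/138 ≈ -120.36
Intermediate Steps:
-120 + (-6 - 1)**2/(-150 + d(-3)) = -120 + (-6 - 1)**2/(-150 + 12) = -120 + (-7)**2/(-138) = -120 + 49*(-1/138) = -120 - 49/138 = -16609/138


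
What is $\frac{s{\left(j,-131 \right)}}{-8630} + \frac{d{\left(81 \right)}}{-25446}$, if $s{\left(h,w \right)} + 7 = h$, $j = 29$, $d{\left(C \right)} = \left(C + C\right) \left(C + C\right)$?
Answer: $- \frac{18920461}{18299915} \approx -1.0339$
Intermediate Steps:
$d{\left(C \right)} = 4 C^{2}$ ($d{\left(C \right)} = 2 C 2 C = 4 C^{2}$)
$s{\left(h,w \right)} = -7 + h$
$\frac{s{\left(j,-131 \right)}}{-8630} + \frac{d{\left(81 \right)}}{-25446} = \frac{-7 + 29}{-8630} + \frac{4 \cdot 81^{2}}{-25446} = 22 \left(- \frac{1}{8630}\right) + 4 \cdot 6561 \left(- \frac{1}{25446}\right) = - \frac{11}{4315} + 26244 \left(- \frac{1}{25446}\right) = - \frac{11}{4315} - \frac{4374}{4241} = - \frac{18920461}{18299915}$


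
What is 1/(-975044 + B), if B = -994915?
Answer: -1/1969959 ≈ -5.0762e-7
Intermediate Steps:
1/(-975044 + B) = 1/(-975044 - 994915) = 1/(-1969959) = -1/1969959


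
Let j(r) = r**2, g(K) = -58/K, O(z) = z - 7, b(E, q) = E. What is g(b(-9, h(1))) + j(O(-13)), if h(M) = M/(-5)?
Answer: 3658/9 ≈ 406.44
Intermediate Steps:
h(M) = -M/5 (h(M) = M*(-1/5) = -M/5)
O(z) = -7 + z
g(b(-9, h(1))) + j(O(-13)) = -58/(-9) + (-7 - 13)**2 = -58*(-1/9) + (-20)**2 = 58/9 + 400 = 3658/9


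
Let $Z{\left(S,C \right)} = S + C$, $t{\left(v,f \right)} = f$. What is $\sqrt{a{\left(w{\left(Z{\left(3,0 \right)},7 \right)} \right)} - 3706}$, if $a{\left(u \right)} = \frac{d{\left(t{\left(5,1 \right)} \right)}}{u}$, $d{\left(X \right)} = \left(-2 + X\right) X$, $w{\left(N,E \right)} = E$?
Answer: $\frac{i \sqrt{181601}}{7} \approx 60.878 i$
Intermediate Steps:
$Z{\left(S,C \right)} = C + S$
$d{\left(X \right)} = X \left(-2 + X\right)$
$a{\left(u \right)} = - \frac{1}{u}$ ($a{\left(u \right)} = \frac{1 \left(-2 + 1\right)}{u} = \frac{1 \left(-1\right)}{u} = - \frac{1}{u}$)
$\sqrt{a{\left(w{\left(Z{\left(3,0 \right)},7 \right)} \right)} - 3706} = \sqrt{- \frac{1}{7} - 3706} = \sqrt{- \frac{25943}{7}} = \frac{i \sqrt{181601}}{7}$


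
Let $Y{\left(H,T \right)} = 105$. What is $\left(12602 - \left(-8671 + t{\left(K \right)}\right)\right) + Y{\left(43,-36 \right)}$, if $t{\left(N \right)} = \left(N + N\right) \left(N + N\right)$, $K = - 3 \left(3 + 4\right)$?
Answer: $19614$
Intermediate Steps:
$K = -21$ ($K = \left(-3\right) 7 = -21$)
$t{\left(N \right)} = 4 N^{2}$ ($t{\left(N \right)} = 2 N 2 N = 4 N^{2}$)
$\left(12602 - \left(-8671 + t{\left(K \right)}\right)\right) + Y{\left(43,-36 \right)} = \left(12602 + \left(8671 - 4 \left(-21\right)^{2}\right)\right) + 105 = \left(12602 + \left(8671 - 4 \cdot 441\right)\right) + 105 = \left(12602 + \left(8671 - 1764\right)\right) + 105 = \left(12602 + 6907\right) + 105 = 19509 + 105 = 19614$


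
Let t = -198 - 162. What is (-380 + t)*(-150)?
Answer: 111000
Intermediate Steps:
t = -360
(-380 + t)*(-150) = (-380 - 360)*(-150) = -740*(-150) = 111000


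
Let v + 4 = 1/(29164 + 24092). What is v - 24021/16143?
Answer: -1572697555/286570536 ≈ -5.4880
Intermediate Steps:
v = -213023/53256 (v = -4 + 1/(29164 + 24092) = -4 + 1/53256 = -213023/53256 ≈ -4.0000)
v - 24021/16143 = -213023/53256 - 24021/16143 = -213023/53256 - 24021*1/16143 = -213023/53256 - 8007/5381 = -1572697555/286570536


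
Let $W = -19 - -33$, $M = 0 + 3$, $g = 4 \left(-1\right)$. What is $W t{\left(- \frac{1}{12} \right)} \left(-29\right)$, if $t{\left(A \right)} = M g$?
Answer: $4872$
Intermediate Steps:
$g = -4$
$M = 3$
$W = 14$ ($W = -19 + 33 = 14$)
$t{\left(A \right)} = -12$ ($t{\left(A \right)} = 3 \left(-4\right) = -12$)
$W t{\left(- \frac{1}{12} \right)} \left(-29\right) = 14 \left(-12\right) \left(-29\right) = \left(-168\right) \left(-29\right) = 4872$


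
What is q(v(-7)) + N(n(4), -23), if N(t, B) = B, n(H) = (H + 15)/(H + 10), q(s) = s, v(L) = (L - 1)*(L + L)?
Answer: 89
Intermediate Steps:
v(L) = 2*L*(-1 + L) (v(L) = (-1 + L)*(2*L) = 2*L*(-1 + L))
n(H) = (15 + H)/(10 + H)
q(v(-7)) + N(n(4), -23) = 2*(-7)*(-1 - 7) - 23 = 2*(-7)*(-8) - 23 = 112 - 23 = 89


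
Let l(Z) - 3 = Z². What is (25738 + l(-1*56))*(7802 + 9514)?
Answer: 500034132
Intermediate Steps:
l(Z) = 3 + Z²
(25738 + l(-1*56))*(7802 + 9514) = (25738 + (3 + (-1*56)²))*(7802 + 9514) = (25738 + (3 + (-56)²))*17316 = (25738 + (3 + 3136))*17316 = (25738 + 3139)*17316 = 28877*17316 = 500034132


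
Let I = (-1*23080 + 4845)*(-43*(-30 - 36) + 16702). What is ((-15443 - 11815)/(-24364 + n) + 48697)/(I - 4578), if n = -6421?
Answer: -1499164403/10969202775230 ≈ -0.00013667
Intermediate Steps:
I = -356311900 (I = (-23080 + 4845)*(-43*(-66) + 16702) = -18235*(2838 + 16702) = -18235*19540 = -356311900)
((-15443 - 11815)/(-24364 + n) + 48697)/(I - 4578) = ((-15443 - 11815)/(-24364 - 6421) + 48697)/(-356311900 - 4578) = (-27258/(-30785) + 48697)/(-356316478) = (-27258*(-1/30785) + 48697)*(-1/356316478) = (27258/30785 + 48697)*(-1/356316478) = (1499164403/30785)*(-1/356316478) = -1499164403/10969202775230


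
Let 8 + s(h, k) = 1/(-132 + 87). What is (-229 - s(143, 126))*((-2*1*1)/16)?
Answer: 1243/45 ≈ 27.622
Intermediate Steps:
s(h, k) = -361/45 (s(h, k) = -8 + 1/(-132 + 87) = -8 + 1/(-45) = -8 - 1/45 = -361/45)
(-229 - s(143, 126))*((-2*1*1)/16) = (-229 - 1*(-361/45))*((-2*1*1)/16) = (-229 + 361/45)*(-2*1*(1/16)) = -(-19888)/(45*16) = -9944/45*(-1/8) = 1243/45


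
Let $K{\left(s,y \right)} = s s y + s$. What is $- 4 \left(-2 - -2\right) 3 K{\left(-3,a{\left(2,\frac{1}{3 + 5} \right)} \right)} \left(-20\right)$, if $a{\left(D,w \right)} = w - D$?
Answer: $0$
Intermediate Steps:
$K{\left(s,y \right)} = s + y s^{2}$ ($K{\left(s,y \right)} = s^{2} y + s = y s^{2} + s = s + y s^{2}$)
$- 4 \left(-2 - -2\right) 3 K{\left(-3,a{\left(2,\frac{1}{3 + 5} \right)} \right)} \left(-20\right) = - 4 \left(-2 - -2\right) 3 \left(- 3 \left(1 - 3 \left(\frac{1}{3 + 5} - 2\right)\right)\right) \left(-20\right) = - 4 \left(-2 + 2\right) 3 \left(- 3 \left(1 - 3 \left(\frac{1}{8} - 2\right)\right)\right) \left(-20\right) = \left(-4\right) 0 \cdot 3 \left(- 3 \left(1 - 3 \left(\frac{1}{8} - 2\right)\right)\right) \left(-20\right) = 0 \cdot 3 \left(- 3 \left(1 - - \frac{45}{8}\right)\right) \left(-20\right) = 0 \left(- 3 \left(1 + \frac{45}{8}\right)\right) \left(-20\right) = 0 \left(\left(-3\right) \frac{53}{8}\right) \left(-20\right) = 0 \left(- \frac{159}{8}\right) \left(-20\right) = 0 \left(-20\right) = 0$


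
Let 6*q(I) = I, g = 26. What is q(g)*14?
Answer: 182/3 ≈ 60.667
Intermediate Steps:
q(I) = I/6
q(g)*14 = ((1/6)*26)*14 = (13/3)*14 = 182/3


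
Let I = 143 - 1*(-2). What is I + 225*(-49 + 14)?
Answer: -7730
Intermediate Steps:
I = 145 (I = 143 + 2 = 145)
I + 225*(-49 + 14) = 145 + 225*(-49 + 14) = 145 + 225*(-35) = 145 - 7875 = -7730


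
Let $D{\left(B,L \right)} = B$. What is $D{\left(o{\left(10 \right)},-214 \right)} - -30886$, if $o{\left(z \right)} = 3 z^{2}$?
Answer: $31186$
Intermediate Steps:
$D{\left(o{\left(10 \right)},-214 \right)} - -30886 = 3 \cdot 10^{2} - -30886 = 3 \cdot 100 + 30886 = 300 + 30886 = 31186$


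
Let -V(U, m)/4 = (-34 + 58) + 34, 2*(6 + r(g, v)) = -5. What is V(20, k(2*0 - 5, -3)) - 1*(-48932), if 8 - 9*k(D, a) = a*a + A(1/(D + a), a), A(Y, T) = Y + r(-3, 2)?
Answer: 48700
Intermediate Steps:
r(g, v) = -17/2 (r(g, v) = -6 + (½)*(-5) = -6 - 5/2 = -17/2)
A(Y, T) = -17/2 + Y (A(Y, T) = Y - 17/2 = -17/2 + Y)
k(D, a) = 11/6 - a²/9 - 1/(9*(D + a)) (k(D, a) = 8/9 - (a*a + (-17/2 + 1/(D + a)))/9 = 8/9 - (a² + (-17/2 + 1/(D + a)))/9 = 8/9 - (-17/2 + a² + 1/(D + a))/9 = 8/9 + (17/18 - a²/9 - 1/(9*(D + a))) = 11/6 - a²/9 - 1/(9*(D + a)))
V(U, m) = -232 (V(U, m) = -4*((-34 + 58) + 34) = -4*(24 + 34) = -4*58 = -232)
V(20, k(2*0 - 5, -3)) - 1*(-48932) = -232 - 1*(-48932) = -232 + 48932 = 48700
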